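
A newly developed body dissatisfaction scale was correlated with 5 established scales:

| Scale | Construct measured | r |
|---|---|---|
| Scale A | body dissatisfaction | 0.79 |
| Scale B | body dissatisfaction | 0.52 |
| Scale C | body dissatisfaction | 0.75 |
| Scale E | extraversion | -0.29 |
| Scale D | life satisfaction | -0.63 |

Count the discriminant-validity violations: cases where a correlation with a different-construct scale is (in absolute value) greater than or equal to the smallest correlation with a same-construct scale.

1

Convergent (same construct = body dissatisfaction): Scale A, Scale B, Scale C.
Smallest convergent = 0.52. Discriminant |r|: 0.29, 0.63; count ≥ 0.52 → 1.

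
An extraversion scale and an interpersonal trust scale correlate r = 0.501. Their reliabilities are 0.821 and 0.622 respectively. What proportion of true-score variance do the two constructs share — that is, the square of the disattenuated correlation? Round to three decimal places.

Disattenuated r = 0.501 / √(0.821 × 0.622) = 0.501 / 0.7146 = 0.7011.
Shared true-score variance = 0.7011² = 0.4915 ≈ 0.492.

0.492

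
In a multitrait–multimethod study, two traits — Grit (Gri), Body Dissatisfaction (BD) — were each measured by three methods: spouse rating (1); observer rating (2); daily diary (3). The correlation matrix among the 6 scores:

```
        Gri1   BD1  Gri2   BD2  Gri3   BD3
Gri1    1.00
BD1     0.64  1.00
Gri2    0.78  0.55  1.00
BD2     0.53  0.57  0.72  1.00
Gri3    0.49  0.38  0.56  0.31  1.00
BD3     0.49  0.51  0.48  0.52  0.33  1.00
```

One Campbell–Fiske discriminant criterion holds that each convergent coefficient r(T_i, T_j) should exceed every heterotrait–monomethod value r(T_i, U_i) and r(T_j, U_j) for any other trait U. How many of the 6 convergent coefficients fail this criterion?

5

Convergent coefficients and their comparison sets:
Gri (methods 1·2): 0.78 vs {0.64, 0.72} → pass.
Gri (methods 1·3): 0.49 vs {0.64, 0.33} → fail.
Gri (methods 2·3): 0.56 vs {0.72, 0.33} → fail.
BD (methods 1·2): 0.57 vs {0.64, 0.72} → fail.
BD (methods 1·3): 0.51 vs {0.64, 0.33} → fail.
BD (methods 2·3): 0.52 vs {0.72, 0.33} → fail.
5 of 6 fail.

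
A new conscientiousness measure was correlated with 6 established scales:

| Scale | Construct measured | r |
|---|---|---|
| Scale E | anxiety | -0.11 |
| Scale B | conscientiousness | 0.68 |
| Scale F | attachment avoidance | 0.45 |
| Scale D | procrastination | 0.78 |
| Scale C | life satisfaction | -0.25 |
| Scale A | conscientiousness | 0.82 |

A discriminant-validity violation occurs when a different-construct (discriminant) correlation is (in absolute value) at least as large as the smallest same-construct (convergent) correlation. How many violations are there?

Convergent (same construct = conscientiousness): Scale B, Scale A.
Smallest convergent = 0.68. Discriminant |r|: 0.11, 0.45, 0.78, 0.25; count ≥ 0.68 → 1.

1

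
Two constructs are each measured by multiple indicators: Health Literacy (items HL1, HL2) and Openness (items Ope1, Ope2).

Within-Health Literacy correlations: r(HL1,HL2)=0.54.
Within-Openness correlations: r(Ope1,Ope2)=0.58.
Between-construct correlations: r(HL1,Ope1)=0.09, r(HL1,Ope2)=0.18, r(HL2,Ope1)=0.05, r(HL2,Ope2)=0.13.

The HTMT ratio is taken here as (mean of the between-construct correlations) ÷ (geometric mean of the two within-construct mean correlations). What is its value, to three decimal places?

Mean heterotrait r = 0.45/4 = 0.1125.
Mean within-HL = 0.54/1 = 0.5400; mean within-Ope = 0.58/1 = 0.5800.
Geometric mean = √(0.5400 × 0.5800) = 0.5596.
HTMT = 0.1125 / 0.5596 = 0.201.

0.201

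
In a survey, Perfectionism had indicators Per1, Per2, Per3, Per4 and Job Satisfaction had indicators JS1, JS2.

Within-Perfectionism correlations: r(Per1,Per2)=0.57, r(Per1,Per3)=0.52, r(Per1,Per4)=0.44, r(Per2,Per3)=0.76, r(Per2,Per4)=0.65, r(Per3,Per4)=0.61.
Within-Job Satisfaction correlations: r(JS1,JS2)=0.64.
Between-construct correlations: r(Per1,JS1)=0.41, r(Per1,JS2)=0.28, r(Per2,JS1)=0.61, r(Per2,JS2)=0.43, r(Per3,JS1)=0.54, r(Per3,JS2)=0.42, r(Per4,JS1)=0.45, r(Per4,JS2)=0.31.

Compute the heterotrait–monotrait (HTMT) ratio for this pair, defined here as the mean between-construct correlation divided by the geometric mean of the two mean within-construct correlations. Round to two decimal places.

Mean between = 3.45/8 = 0.4313.
Mean within-Per = 3.55/6 = 0.5917; mean within-JS = 0.64/1 = 0.6400.
Geometric mean = √(0.5917 × 0.6400) = 0.6154.
HTMT = 0.4313 / 0.6154 = 0.70.

0.70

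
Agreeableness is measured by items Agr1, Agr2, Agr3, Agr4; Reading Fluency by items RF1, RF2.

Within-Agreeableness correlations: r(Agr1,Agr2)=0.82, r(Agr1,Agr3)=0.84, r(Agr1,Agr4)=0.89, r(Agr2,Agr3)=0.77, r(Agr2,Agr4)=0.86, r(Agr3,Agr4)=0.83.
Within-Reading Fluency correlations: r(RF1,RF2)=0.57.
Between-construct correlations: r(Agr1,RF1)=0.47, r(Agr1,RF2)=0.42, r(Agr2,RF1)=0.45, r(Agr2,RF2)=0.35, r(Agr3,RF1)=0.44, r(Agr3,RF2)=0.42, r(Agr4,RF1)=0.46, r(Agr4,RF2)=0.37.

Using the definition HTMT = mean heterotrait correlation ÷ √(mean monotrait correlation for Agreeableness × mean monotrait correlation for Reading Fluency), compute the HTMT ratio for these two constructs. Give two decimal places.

Mean heterotrait r = 3.38/8 = 0.4225.
Mean within-Agr = 5.01/6 = 0.8350; mean within-RF = 0.57/1 = 0.5700.
Geometric mean = √(0.8350 × 0.5700) = 0.6899.
HTMT = 0.4225 / 0.6899 = 0.61.

0.61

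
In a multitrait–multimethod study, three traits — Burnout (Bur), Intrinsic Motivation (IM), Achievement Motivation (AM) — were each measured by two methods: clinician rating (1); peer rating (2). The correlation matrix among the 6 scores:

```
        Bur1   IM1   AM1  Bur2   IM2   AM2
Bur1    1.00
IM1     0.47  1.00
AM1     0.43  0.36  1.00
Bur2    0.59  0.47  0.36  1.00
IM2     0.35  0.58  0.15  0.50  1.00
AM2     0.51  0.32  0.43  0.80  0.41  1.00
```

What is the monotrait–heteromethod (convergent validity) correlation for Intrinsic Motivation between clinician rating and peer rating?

0.58

Same trait (IM), different methods: r(IM1, IM2) = 0.58.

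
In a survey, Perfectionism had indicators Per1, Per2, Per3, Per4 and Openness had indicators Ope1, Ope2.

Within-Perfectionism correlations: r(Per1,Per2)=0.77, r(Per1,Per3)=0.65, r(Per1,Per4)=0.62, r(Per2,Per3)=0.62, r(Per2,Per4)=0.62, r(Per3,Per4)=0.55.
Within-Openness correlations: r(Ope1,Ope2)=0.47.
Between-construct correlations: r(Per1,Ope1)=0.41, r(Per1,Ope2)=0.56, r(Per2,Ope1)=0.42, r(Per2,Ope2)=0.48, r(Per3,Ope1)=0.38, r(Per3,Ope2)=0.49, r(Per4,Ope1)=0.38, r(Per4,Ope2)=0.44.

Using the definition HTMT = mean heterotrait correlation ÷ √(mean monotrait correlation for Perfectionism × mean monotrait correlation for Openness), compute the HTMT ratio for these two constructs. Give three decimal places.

Mean heterotrait r = 3.56/8 = 0.4450.
Mean within-Per = 3.83/6 = 0.6383; mean within-Ope = 0.47/1 = 0.4700.
Geometric mean = √(0.6383 × 0.4700) = 0.5477.
HTMT = 0.4450 / 0.5477 = 0.812.

0.812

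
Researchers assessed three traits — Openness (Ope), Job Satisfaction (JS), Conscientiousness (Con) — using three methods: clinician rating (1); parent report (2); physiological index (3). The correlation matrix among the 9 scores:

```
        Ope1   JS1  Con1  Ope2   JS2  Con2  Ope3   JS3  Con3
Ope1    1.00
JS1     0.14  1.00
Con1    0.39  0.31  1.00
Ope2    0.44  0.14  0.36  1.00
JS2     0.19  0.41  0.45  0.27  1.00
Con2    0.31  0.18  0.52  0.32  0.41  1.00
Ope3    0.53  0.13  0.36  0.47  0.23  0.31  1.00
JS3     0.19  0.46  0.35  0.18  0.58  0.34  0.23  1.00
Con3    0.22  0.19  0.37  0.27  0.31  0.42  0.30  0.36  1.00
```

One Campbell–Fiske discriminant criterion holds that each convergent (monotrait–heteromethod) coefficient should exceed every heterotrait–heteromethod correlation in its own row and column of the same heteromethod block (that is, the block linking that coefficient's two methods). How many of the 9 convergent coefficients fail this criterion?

Each convergent coefficient versus the relevant comparison correlations:
Ope (methods 1·2): 0.44 vs {0.19, 0.14, 0.31, 0.36} → pass.
Ope (methods 1·3): 0.53 vs {0.19, 0.13, 0.22, 0.36} → pass.
Ope (methods 2·3): 0.47 vs {0.18, 0.23, 0.27, 0.31} → pass.
JS (methods 1·2): 0.41 vs {0.14, 0.19, 0.18, 0.45} → fail.
JS (methods 1·3): 0.46 vs {0.13, 0.19, 0.19, 0.35} → pass.
JS (methods 2·3): 0.58 vs {0.23, 0.18, 0.31, 0.34} → pass.
Con (methods 1·2): 0.52 vs {0.36, 0.31, 0.45, 0.18} → pass.
Con (methods 1·3): 0.37 vs {0.36, 0.22, 0.35, 0.19} → pass.
Con (methods 2·3): 0.42 vs {0.31, 0.27, 0.34, 0.31} → pass.
1 of 9 fail.

1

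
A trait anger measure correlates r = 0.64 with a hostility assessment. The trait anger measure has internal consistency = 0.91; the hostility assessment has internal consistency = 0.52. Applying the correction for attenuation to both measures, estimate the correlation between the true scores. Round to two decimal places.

0.93

r_true = r_obs / √(r_xx · r_yy) = 0.64 / √(0.91 × 0.52) = 0.64 / √0.4732 = 0.64 / 0.6879 ≈ 0.93.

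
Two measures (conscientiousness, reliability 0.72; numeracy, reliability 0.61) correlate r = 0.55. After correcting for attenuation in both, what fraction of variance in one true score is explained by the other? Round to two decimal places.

0.69

Disattenuated r = 0.55 / √(0.72 × 0.61) = 0.55 / 0.6627 = 0.8299.
Shared true-score variance = 0.8299² = 0.6887 ≈ 0.69.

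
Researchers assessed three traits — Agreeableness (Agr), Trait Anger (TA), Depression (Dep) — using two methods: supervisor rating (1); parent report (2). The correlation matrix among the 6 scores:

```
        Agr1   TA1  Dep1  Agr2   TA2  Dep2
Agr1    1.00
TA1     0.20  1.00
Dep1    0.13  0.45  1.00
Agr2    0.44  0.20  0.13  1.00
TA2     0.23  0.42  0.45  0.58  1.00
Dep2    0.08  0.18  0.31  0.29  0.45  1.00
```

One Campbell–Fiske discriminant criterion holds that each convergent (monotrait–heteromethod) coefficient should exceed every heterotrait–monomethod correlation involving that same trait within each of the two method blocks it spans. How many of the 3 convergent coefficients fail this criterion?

3

Each convergent coefficient versus the relevant comparison correlations:
Agr (methods 1·2): 0.44 vs {0.20, 0.58, 0.13, 0.29} → fail.
TA (methods 1·2): 0.42 vs {0.20, 0.58, 0.45, 0.45} → fail.
Dep (methods 1·2): 0.31 vs {0.13, 0.29, 0.45, 0.45} → fail.
3 of 3 fail.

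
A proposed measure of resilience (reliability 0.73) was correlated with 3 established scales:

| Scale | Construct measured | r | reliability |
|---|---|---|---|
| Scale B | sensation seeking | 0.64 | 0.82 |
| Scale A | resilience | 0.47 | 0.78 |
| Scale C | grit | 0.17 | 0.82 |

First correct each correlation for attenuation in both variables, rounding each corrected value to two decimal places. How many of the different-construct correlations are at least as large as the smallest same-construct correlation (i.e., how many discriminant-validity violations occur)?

1

Disattenuated r (r / √(r_scale · r_new)):
  Scale B (disc): 0.64 / √(0.82·0.73) = 0.83
  Scale A (conv): 0.47 / √(0.78·0.73) = 0.62
  Scale C (disc): 0.17 / √(0.82·0.73) = 0.22
Smallest convergent = 0.62. Discriminant values: 0.83, 0.22; count ≥ 0.62 → 1.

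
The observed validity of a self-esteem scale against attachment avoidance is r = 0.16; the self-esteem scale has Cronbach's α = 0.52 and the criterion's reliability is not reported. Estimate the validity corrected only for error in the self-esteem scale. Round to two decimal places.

0.22

Single correction: r_c = r_obs / √r_xx = 0.16 / √0.52 = 0.16 / 0.7211 ≈ 0.22.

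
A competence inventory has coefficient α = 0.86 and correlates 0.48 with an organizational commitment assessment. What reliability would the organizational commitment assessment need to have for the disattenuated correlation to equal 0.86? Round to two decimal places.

r_true = r_obs / √(r_xx · r_yy) ⇒ 0.86 = 0.48 / √(0.86 · r_yy).
√(0.86 · r_yy) = 0.48 / 0.86 = 0.5581; 0.86 · r_yy = 0.3115; r_yy = 0.3115 / 0.86 ≈ 0.36.

0.36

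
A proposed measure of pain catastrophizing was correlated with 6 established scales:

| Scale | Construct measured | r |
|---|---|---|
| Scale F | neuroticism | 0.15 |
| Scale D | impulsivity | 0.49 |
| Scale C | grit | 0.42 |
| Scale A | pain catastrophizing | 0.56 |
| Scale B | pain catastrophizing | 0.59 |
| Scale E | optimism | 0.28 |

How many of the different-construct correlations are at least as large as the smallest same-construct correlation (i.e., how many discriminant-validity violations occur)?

Convergent (same construct = pain catastrophizing): Scale A, Scale B.
Smallest convergent = 0.56. Discriminant values: 0.15, 0.49, 0.42, 0.28; count ≥ 0.56 → 0.

0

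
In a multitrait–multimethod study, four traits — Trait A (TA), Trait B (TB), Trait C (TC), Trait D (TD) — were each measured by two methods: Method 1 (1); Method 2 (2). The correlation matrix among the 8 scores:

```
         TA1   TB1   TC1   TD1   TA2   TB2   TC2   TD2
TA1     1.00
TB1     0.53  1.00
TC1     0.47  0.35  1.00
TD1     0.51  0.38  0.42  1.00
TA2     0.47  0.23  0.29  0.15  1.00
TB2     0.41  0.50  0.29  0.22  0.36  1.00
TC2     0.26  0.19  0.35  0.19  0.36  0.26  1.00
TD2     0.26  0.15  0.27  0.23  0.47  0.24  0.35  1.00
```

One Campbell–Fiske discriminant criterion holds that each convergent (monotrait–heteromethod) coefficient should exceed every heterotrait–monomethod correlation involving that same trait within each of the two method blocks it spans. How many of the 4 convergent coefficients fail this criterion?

Convergent coefficients and their comparison sets:
TA (methods 1·2): 0.47 vs {0.53, 0.36, 0.47, 0.36, 0.51, 0.47} → fail.
TB (methods 1·2): 0.50 vs {0.53, 0.36, 0.35, 0.26, 0.38, 0.24} → fail.
TC (methods 1·2): 0.35 vs {0.47, 0.36, 0.35, 0.26, 0.42, 0.35} → fail.
TD (methods 1·2): 0.23 vs {0.51, 0.47, 0.38, 0.24, 0.42, 0.35} → fail.
4 of 4 fail.

4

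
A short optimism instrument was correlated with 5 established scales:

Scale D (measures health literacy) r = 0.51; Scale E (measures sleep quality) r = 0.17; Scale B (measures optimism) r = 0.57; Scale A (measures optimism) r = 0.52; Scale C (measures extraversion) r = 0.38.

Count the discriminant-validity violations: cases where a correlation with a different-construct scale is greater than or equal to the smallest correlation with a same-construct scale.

Convergent (same construct = optimism): Scale B, Scale A.
Smallest convergent = 0.52. Discriminant values: 0.51, 0.17, 0.38; count ≥ 0.52 → 0.

0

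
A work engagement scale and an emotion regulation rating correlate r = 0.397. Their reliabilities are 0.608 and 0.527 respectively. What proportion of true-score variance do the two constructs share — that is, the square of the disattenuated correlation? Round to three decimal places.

Disattenuated r = 0.397 / √(0.608 × 0.527) = 0.397 / 0.5661 = 0.7013.
Shared true-score variance = 0.7013² = 0.4918 ≈ 0.492.

0.492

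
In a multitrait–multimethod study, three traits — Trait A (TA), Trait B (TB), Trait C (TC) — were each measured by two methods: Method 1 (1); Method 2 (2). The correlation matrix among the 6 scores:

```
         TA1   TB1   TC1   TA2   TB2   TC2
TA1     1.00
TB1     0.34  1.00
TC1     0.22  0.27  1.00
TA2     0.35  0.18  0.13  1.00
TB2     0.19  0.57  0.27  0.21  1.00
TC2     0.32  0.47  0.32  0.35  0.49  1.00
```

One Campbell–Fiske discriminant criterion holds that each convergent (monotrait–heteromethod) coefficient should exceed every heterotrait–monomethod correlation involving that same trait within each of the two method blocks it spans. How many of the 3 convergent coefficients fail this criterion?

Each convergent coefficient versus the relevant comparison correlations:
TA (methods 1·2): 0.35 vs {0.34, 0.21, 0.22, 0.35} → fail.
TB (methods 1·2): 0.57 vs {0.34, 0.21, 0.27, 0.49} → pass.
TC (methods 1·2): 0.32 vs {0.22, 0.35, 0.27, 0.49} → fail.
2 of 3 fail.

2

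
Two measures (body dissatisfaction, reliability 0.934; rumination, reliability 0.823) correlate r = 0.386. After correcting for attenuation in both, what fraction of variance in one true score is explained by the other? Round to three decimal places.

Disattenuated r = 0.386 / √(0.934 × 0.823) = 0.386 / 0.8767 = 0.4403.
Shared true-score variance = 0.4403² = 0.1939 ≈ 0.194.

0.194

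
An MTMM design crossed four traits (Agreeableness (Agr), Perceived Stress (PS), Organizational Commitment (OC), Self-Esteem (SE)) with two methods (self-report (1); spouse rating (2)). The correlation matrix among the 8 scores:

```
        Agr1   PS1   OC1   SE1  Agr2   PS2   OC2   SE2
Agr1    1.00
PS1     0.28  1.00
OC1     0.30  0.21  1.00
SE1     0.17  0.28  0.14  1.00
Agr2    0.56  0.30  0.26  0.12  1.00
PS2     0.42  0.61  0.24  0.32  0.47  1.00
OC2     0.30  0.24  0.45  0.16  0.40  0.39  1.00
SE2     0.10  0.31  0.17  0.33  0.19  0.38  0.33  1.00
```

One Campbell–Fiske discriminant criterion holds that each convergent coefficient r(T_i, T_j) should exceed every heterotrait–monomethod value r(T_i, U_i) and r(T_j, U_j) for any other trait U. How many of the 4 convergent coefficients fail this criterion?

1

Checking each validity diagonal entry against its comparison values:
Agr (methods 1·2): 0.56 vs {0.28, 0.47, 0.30, 0.40, 0.17, 0.19} → pass.
PS (methods 1·2): 0.61 vs {0.28, 0.47, 0.21, 0.39, 0.28, 0.38} → pass.
OC (methods 1·2): 0.45 vs {0.30, 0.40, 0.21, 0.39, 0.14, 0.33} → pass.
SE (methods 1·2): 0.33 vs {0.17, 0.19, 0.28, 0.38, 0.14, 0.33} → fail.
1 of 4 fail.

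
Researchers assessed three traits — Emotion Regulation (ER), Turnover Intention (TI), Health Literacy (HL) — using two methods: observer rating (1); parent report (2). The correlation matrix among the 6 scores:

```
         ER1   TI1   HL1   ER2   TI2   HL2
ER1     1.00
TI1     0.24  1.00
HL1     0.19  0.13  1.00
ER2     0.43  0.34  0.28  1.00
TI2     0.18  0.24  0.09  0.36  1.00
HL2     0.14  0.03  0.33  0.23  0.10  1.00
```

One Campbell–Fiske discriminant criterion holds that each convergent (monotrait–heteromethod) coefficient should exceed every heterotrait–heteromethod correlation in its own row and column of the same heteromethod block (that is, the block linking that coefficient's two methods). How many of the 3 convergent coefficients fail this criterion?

Convergent coefficients and their comparison sets:
ER (methods 1·2): 0.43 vs {0.18, 0.34, 0.14, 0.28} → pass.
TI (methods 1·2): 0.24 vs {0.34, 0.18, 0.03, 0.09} → fail.
HL (methods 1·2): 0.33 vs {0.28, 0.14, 0.09, 0.03} → pass.
1 of 3 fail.

1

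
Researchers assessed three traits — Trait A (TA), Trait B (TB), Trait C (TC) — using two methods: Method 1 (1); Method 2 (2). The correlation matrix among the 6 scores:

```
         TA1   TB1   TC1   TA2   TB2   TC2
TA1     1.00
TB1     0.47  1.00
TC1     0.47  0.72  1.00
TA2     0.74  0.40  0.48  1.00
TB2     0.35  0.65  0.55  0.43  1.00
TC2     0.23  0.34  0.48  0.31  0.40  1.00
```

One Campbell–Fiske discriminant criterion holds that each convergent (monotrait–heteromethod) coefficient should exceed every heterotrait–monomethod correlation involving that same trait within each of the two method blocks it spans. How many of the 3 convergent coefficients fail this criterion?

Convergent coefficients and their comparison sets:
TA (methods 1·2): 0.74 vs {0.47, 0.43, 0.47, 0.31} → pass.
TB (methods 1·2): 0.65 vs {0.47, 0.43, 0.72, 0.40} → fail.
TC (methods 1·2): 0.48 vs {0.47, 0.31, 0.72, 0.40} → fail.
2 of 3 fail.

2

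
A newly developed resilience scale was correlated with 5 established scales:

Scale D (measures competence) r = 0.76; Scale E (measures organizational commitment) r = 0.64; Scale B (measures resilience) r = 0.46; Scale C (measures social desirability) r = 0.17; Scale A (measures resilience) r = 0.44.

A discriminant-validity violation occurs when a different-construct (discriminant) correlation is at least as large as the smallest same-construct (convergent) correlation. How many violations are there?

Convergent (same construct = resilience): Scale B, Scale A.
Smallest convergent = 0.44. Discriminant values: 0.76, 0.64, 0.17; count ≥ 0.44 → 2.

2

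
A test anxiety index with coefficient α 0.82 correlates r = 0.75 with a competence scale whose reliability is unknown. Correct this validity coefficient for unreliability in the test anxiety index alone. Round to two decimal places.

Single correction: r_c = r_obs / √r_xx = 0.75 / √0.82 = 0.75 / 0.9055 ≈ 0.83.

0.83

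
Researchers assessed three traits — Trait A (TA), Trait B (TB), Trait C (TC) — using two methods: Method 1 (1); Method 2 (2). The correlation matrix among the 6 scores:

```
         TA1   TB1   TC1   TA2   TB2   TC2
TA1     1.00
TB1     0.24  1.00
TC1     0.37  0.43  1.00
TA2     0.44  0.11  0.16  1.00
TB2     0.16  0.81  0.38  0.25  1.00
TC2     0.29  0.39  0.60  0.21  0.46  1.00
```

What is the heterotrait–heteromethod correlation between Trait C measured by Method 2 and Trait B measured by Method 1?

0.39

Different traits and methods: r(TC2, TB1) = 0.39.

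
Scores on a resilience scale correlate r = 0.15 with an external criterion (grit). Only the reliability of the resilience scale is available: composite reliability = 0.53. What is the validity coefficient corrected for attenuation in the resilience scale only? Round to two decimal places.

Single correction: r_c = r_obs / √r_xx = 0.15 / √0.53 = 0.15 / 0.7280 ≈ 0.21.

0.21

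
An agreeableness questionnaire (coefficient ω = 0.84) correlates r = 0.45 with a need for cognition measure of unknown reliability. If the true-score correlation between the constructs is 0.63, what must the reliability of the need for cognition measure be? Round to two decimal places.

0.61

r_true = r_obs / √(r_xx · r_yy) ⇒ 0.63 = 0.45 / √(0.84 · r_yy).
√(0.84 · r_yy) = 0.45 / 0.63 = 0.7143; 0.84 · r_yy = 0.5102; r_yy = 0.5102 / 0.84 ≈ 0.61.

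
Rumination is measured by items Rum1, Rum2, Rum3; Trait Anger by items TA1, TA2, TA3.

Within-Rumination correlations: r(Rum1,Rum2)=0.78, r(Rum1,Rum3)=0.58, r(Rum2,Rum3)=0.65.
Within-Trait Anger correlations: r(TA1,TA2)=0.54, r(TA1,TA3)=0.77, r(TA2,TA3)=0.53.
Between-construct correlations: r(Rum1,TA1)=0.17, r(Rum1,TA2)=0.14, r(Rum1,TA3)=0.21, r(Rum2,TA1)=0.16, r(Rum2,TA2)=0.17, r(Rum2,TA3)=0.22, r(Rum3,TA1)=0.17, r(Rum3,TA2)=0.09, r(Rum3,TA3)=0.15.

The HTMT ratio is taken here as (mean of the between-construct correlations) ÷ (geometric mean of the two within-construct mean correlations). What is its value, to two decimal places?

0.26

Mean between = 1.48/9 = 0.1644.
Mean within-Rum = 2.01/3 = 0.6700; mean within-TA = 1.84/3 = 0.6133.
Geometric mean = √(0.6700 × 0.6133) = 0.6410.
HTMT = 0.1644 / 0.6410 = 0.26.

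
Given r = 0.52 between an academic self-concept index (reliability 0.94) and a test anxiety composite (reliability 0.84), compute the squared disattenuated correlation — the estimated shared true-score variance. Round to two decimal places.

Disattenuated r = 0.52 / √(0.94 × 0.84) = 0.52 / 0.8886 = 0.5852.
Shared true-score variance = 0.5852² = 0.3425 ≈ 0.34.

0.34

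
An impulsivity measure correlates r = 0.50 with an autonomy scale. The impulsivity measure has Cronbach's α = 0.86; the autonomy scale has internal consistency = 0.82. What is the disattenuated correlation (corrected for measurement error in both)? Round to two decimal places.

0.60

r_true = r_obs / √(r_xx · r_yy) = 0.50 / √(0.86 × 0.82) = 0.50 / √0.7052 = 0.50 / 0.8398 ≈ 0.60.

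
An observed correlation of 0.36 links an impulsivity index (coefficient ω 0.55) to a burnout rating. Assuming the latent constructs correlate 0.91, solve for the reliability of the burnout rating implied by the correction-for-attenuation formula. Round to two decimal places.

0.28

r_true = r_obs / √(r_xx · r_yy) ⇒ 0.91 = 0.36 / √(0.55 · r_yy).
√(0.55 · r_yy) = 0.36 / 0.91 = 0.3956; 0.55 · r_yy = 0.1565; r_yy = 0.1565 / 0.55 ≈ 0.28.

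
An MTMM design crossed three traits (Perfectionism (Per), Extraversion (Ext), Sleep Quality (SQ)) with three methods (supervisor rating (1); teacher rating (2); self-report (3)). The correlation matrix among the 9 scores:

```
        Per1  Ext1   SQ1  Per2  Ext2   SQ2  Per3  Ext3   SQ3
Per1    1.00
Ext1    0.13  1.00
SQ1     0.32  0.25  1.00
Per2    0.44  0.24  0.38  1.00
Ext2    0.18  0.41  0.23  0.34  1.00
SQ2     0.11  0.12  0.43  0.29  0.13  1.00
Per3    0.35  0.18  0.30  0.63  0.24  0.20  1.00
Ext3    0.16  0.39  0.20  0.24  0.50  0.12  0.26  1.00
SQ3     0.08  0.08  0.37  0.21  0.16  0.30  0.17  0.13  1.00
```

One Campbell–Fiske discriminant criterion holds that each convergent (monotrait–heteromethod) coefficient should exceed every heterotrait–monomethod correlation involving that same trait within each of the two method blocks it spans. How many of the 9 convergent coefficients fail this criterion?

Convergent coefficients and their comparison sets:
Per (methods 1·2): 0.44 vs {0.13, 0.34, 0.32, 0.29} → pass.
Per (methods 1·3): 0.35 vs {0.13, 0.26, 0.32, 0.17} → pass.
Per (methods 2·3): 0.63 vs {0.34, 0.26, 0.29, 0.17} → pass.
Ext (methods 1·2): 0.41 vs {0.13, 0.34, 0.25, 0.13} → pass.
Ext (methods 1·3): 0.39 vs {0.13, 0.26, 0.25, 0.13} → pass.
Ext (methods 2·3): 0.50 vs {0.34, 0.26, 0.13, 0.13} → pass.
SQ (methods 1·2): 0.43 vs {0.32, 0.29, 0.25, 0.13} → pass.
SQ (methods 1·3): 0.37 vs {0.32, 0.17, 0.25, 0.13} → pass.
SQ (methods 2·3): 0.30 vs {0.29, 0.17, 0.13, 0.13} → pass.
0 of 9 fail.

0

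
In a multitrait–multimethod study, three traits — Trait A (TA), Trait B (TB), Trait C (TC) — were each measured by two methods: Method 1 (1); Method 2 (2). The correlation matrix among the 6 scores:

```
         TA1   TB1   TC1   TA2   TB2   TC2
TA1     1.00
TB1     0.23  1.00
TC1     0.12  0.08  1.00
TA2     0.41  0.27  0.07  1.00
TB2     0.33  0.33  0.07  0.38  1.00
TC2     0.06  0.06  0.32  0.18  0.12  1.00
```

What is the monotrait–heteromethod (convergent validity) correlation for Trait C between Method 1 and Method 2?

Same trait (TC), different methods: r(TC1, TC2) = 0.32.

0.32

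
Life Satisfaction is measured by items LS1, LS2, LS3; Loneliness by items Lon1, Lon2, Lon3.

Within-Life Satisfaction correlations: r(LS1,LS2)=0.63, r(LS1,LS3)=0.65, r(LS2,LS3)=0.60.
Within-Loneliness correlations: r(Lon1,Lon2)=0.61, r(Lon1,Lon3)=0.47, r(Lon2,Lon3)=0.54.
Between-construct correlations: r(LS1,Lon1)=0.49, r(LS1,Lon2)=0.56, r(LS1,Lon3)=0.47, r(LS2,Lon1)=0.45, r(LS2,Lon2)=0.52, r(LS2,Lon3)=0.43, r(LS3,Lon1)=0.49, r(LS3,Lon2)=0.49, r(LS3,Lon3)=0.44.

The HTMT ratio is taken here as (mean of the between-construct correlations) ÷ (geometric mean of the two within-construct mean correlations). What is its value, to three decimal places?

0.829

Mean heterotrait r = 4.34/9 = 0.4822.
Mean within-LS = 1.88/3 = 0.6267; mean within-Lon = 1.62/3 = 0.5400.
Geometric mean = √(0.6267 × 0.5400) = 0.5817.
HTMT = 0.4822 / 0.5817 = 0.829.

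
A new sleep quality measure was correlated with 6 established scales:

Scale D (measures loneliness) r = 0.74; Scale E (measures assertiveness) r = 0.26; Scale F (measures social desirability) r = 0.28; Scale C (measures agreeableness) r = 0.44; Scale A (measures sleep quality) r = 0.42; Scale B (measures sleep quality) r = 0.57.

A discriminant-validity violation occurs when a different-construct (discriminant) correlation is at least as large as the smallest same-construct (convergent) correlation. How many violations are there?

2

Convergent (same construct = sleep quality): Scale A, Scale B.
Smallest convergent = 0.42. Discriminant values: 0.74, 0.26, 0.28, 0.44; count ≥ 0.42 → 2.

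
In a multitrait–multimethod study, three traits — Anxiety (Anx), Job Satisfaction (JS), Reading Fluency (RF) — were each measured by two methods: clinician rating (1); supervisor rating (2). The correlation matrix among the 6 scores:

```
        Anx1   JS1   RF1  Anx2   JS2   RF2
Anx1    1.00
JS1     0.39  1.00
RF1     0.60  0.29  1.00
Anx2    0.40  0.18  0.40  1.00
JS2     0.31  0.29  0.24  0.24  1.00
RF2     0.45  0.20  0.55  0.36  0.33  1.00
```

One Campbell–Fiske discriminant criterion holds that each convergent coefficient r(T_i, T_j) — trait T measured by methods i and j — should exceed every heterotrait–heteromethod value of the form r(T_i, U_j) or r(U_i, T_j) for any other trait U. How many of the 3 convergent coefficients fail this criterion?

Checking each validity diagonal entry against its comparison values:
Anx (methods 1·2): 0.40 vs {0.31, 0.18, 0.45, 0.40} → fail.
JS (methods 1·2): 0.29 vs {0.18, 0.31, 0.20, 0.24} → fail.
RF (methods 1·2): 0.55 vs {0.40, 0.45, 0.24, 0.20} → pass.
2 of 3 fail.

2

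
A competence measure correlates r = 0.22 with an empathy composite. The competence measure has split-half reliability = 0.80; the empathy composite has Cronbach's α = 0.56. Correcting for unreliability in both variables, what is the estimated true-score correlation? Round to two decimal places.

r_true = r_obs / √(r_xx · r_yy) = 0.22 / √(0.80 × 0.56) = 0.22 / √0.4480 = 0.22 / 0.6693 ≈ 0.33.

0.33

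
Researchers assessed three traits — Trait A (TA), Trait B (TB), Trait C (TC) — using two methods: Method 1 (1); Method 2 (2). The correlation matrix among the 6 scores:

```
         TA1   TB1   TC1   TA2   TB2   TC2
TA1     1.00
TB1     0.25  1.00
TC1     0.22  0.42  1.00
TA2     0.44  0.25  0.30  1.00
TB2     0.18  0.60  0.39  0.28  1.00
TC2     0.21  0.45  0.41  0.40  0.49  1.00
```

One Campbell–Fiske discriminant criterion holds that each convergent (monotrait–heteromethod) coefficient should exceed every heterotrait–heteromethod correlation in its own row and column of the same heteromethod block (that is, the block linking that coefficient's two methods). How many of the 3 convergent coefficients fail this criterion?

1

Checking each validity diagonal entry against its comparison values:
TA (methods 1·2): 0.44 vs {0.18, 0.25, 0.21, 0.30} → pass.
TB (methods 1·2): 0.60 vs {0.25, 0.18, 0.45, 0.39} → pass.
TC (methods 1·2): 0.41 vs {0.30, 0.21, 0.39, 0.45} → fail.
1 of 3 fail.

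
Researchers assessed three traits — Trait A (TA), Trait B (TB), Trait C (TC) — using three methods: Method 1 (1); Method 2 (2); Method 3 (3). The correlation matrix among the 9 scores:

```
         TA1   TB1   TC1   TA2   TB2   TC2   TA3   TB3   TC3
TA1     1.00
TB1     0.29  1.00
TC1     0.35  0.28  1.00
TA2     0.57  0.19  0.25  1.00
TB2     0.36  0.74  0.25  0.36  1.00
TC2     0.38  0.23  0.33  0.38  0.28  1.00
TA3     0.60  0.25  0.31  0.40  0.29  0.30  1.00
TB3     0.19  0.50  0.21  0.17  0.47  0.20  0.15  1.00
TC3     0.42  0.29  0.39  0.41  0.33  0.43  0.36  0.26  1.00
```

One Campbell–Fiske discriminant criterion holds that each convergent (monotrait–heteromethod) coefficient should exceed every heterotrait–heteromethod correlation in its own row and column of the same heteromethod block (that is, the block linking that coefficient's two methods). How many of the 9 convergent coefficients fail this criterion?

3

Each convergent coefficient versus the relevant comparison correlations:
TA (methods 1·2): 0.57 vs {0.36, 0.19, 0.38, 0.25} → pass.
TA (methods 1·3): 0.60 vs {0.19, 0.25, 0.42, 0.31} → pass.
TA (methods 2·3): 0.40 vs {0.17, 0.29, 0.41, 0.30} → fail.
TB (methods 1·2): 0.74 vs {0.19, 0.36, 0.23, 0.25} → pass.
TB (methods 1·3): 0.50 vs {0.25, 0.19, 0.29, 0.21} → pass.
TB (methods 2·3): 0.47 vs {0.29, 0.17, 0.33, 0.20} → pass.
TC (methods 1·2): 0.33 vs {0.25, 0.38, 0.25, 0.23} → fail.
TC (methods 1·3): 0.39 vs {0.31, 0.42, 0.21, 0.29} → fail.
TC (methods 2·3): 0.43 vs {0.30, 0.41, 0.20, 0.33} → pass.
3 of 9 fail.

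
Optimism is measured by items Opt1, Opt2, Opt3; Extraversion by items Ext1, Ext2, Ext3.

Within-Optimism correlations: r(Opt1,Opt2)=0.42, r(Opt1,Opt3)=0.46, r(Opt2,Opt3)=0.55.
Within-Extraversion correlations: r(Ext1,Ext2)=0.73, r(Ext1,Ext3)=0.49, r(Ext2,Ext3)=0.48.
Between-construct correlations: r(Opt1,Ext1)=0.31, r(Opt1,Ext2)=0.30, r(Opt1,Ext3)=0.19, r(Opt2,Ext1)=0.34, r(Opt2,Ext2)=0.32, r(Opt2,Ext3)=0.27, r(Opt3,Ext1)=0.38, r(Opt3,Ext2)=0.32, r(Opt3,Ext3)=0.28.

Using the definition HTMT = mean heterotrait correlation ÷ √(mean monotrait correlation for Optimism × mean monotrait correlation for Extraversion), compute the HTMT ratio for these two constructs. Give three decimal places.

Mean heterotrait r = 2.71/9 = 0.3011.
Mean within-Opt = 1.43/3 = 0.4767; mean within-Ext = 1.70/3 = 0.5667.
Geometric mean = √(0.4767 × 0.5667) = 0.5198.
HTMT = 0.3011 / 0.5198 = 0.579.

0.579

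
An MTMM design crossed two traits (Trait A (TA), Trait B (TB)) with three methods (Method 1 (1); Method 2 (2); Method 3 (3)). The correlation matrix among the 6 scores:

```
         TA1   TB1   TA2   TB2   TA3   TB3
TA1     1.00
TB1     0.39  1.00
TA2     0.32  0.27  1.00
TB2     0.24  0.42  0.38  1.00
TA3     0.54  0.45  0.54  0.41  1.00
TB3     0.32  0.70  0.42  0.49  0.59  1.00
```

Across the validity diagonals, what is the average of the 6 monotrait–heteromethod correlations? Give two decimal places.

0.50

Convergent values: 0.32, 0.54, 0.54, 0.42, 0.70, 0.49; mean = 3.01/6 = 0.50.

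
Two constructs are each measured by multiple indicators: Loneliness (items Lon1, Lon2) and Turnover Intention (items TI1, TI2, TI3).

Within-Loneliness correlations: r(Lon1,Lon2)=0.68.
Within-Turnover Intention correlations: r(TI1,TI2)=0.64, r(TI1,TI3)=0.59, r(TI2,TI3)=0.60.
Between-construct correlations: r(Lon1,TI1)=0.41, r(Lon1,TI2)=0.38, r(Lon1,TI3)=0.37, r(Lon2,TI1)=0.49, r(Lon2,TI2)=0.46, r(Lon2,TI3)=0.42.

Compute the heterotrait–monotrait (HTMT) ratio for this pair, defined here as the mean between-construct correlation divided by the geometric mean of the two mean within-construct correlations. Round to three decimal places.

0.655

Mean heterotrait r = 2.53/6 = 0.4217.
Mean within-Lon = 0.68/1 = 0.6800; mean within-TI = 1.83/3 = 0.6100.
Geometric mean = √(0.6800 × 0.6100) = 0.6440.
HTMT = 0.4217 / 0.6440 = 0.655.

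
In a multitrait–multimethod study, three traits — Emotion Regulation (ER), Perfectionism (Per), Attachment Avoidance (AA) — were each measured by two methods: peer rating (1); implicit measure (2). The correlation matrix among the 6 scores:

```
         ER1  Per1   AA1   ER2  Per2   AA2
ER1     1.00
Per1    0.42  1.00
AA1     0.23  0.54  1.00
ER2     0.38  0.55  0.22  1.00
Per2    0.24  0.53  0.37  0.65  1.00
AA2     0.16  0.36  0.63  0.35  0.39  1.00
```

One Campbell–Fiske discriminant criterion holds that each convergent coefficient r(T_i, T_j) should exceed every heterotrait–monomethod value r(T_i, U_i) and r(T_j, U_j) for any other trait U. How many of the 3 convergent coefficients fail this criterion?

Checking each validity diagonal entry against its comparison values:
ER (methods 1·2): 0.38 vs {0.42, 0.65, 0.23, 0.35} → fail.
Per (methods 1·2): 0.53 vs {0.42, 0.65, 0.54, 0.39} → fail.
AA (methods 1·2): 0.63 vs {0.23, 0.35, 0.54, 0.39} → pass.
2 of 3 fail.

2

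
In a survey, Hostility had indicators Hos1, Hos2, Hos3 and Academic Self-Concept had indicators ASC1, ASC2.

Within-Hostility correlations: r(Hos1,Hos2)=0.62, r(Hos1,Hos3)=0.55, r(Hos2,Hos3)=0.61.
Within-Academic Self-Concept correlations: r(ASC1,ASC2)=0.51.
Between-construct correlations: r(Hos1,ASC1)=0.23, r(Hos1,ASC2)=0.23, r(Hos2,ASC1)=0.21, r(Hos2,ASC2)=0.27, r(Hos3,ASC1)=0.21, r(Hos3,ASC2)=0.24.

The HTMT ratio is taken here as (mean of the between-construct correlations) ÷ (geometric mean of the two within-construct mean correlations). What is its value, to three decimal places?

Mean heterotrait r = 1.39/6 = 0.2317.
Mean within-Hos = 1.78/3 = 0.5933; mean within-ASC = 0.51/1 = 0.5100.
Geometric mean = √(0.5933 × 0.5100) = 0.5501.
HTMT = 0.2317 / 0.5501 = 0.421.

0.421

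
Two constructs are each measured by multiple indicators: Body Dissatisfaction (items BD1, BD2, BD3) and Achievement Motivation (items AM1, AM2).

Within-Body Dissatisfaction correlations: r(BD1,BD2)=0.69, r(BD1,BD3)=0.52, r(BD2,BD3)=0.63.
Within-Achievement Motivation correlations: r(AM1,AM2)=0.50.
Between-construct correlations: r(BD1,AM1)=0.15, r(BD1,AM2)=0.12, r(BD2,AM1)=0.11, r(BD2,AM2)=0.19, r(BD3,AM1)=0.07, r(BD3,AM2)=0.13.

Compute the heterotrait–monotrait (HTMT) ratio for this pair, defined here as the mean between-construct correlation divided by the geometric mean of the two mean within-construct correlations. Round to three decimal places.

Between-construct mean = 0.77/6 = 0.1283.
Mean within-BD = 1.84/3 = 0.6133; mean within-AM = 0.50/1 = 0.5000.
Geometric mean = √(0.6133 × 0.5000) = 0.5538.
HTMT = 0.1283 / 0.5538 = 0.232.

0.232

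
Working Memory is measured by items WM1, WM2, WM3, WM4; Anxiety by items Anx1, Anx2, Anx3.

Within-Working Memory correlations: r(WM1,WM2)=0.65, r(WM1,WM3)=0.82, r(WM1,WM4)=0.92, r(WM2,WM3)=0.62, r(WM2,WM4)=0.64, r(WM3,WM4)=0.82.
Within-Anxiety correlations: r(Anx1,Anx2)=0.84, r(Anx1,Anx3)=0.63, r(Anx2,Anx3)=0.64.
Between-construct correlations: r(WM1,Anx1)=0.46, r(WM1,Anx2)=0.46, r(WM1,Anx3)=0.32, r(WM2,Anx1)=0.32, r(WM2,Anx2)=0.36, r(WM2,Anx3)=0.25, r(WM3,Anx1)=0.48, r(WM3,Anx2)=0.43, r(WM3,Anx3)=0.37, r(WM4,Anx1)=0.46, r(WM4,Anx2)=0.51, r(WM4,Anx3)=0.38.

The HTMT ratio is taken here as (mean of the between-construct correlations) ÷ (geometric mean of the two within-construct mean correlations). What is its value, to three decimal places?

Mean heterotrait r = 4.80/12 = 0.4000.
Mean within-WM = 4.47/6 = 0.7450; mean within-Anx = 2.11/3 = 0.7033.
Geometric mean = √(0.7450 × 0.7033) = 0.7238.
HTMT = 0.4000 / 0.7238 = 0.553.

0.553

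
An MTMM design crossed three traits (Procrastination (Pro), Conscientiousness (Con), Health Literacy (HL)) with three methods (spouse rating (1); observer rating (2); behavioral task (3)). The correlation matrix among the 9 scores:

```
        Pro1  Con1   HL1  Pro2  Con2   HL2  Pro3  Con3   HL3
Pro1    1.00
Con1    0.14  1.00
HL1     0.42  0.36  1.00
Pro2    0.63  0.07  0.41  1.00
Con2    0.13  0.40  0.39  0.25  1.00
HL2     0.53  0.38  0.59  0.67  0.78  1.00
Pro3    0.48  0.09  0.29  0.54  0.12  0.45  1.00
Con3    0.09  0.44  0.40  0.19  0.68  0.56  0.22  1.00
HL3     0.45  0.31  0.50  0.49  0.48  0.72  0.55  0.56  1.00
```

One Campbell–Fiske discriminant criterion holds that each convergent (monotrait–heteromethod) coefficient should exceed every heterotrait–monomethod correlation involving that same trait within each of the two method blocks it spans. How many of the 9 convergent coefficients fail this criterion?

Convergent coefficients and their comparison sets:
Pro (methods 1·2): 0.63 vs {0.14, 0.25, 0.42, 0.67} → fail.
Pro (methods 1·3): 0.48 vs {0.14, 0.22, 0.42, 0.55} → fail.
Pro (methods 2·3): 0.54 vs {0.25, 0.22, 0.67, 0.55} → fail.
Con (methods 1·2): 0.40 vs {0.14, 0.25, 0.36, 0.78} → fail.
Con (methods 1·3): 0.44 vs {0.14, 0.22, 0.36, 0.56} → fail.
Con (methods 2·3): 0.68 vs {0.25, 0.22, 0.78, 0.56} → fail.
HL (methods 1·2): 0.59 vs {0.42, 0.67, 0.36, 0.78} → fail.
HL (methods 1·3): 0.50 vs {0.42, 0.55, 0.36, 0.56} → fail.
HL (methods 2·3): 0.72 vs {0.67, 0.55, 0.78, 0.56} → fail.
9 of 9 fail.

9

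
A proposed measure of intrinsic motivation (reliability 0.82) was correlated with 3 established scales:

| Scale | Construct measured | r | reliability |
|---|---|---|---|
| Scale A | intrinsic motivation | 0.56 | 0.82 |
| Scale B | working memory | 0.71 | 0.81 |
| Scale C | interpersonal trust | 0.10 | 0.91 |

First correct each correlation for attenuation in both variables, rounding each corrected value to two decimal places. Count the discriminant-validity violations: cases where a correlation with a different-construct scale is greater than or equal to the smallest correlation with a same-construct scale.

Disattenuated r (r / √(r_scale · r_new)):
  Scale A (conv): 0.56 / √(0.82·0.82) = 0.68
  Scale B (disc): 0.71 / √(0.81·0.82) = 0.87
  Scale C (disc): 0.10 / √(0.91·0.82) = 0.12
Smallest convergent = 0.68. Discriminant values: 0.87, 0.12; count ≥ 0.68 → 1.

1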